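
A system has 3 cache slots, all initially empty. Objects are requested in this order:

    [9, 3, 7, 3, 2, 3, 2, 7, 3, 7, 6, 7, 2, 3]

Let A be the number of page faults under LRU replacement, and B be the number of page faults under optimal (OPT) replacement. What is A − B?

Under LRU: F F F . F . . . . . F . F F → 7 faults.
Under OPT: F F F . F . . . . . F . . F → 6 faults.
A − B = 7 − 6 = 1.

1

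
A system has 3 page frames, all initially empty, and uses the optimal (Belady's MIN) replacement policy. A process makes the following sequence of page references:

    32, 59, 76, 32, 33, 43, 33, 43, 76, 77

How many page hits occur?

32: fault, frames [32]
59: fault, frames [32, 59]
76: fault, frames [32, 59, 76]
32: hit
33: fault, evict 59, frames [32, 76, 33]
43: fault, evict 32, frames [76, 33, 43]
33: hit
43: hit
76: hit
77: fault, evict 43, frames [76, 33, 77]
Hits: 4.

4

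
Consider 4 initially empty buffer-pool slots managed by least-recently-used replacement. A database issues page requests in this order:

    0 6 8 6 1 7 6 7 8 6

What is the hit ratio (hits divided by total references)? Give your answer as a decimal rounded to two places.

0 -> miss, frames (0)
6 -> miss, frames (0 6)
8 -> miss, frames (0 6 8)
6 -> hit
1 -> miss, frames (0 8 6 1)
7 -> miss, evict 0, frames (8 6 1 7)
6 -> hit
7 -> hit
8 -> hit
6 -> hit
Hits: 5 of 10 references → 5/10 = 0.5000.

0.50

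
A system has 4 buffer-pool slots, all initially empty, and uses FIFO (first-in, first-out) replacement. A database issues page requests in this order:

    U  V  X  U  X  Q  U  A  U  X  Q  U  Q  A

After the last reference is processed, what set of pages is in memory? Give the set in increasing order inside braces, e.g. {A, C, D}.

U: fault, frames [U]
V: fault, frames [U, V]
X: fault, frames [U, V, X]
U: hit
X: hit
Q: fault, frames [U, V, X, Q]
U: hit
A: fault, evict U, frames [V, X, Q, A]
U: fault, evict V, frames [X, Q, A, U]
X: hit
Q: hit
U: hit
Q: hit
A: hit

{A, Q, U, X}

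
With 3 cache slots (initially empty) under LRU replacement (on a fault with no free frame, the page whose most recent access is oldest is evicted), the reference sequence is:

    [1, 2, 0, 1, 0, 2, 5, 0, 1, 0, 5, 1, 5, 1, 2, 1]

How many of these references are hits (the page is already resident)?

1: fault, frames [1]
2: fault, frames [1, 2]
0: fault, frames [1, 2, 0]
1: hit
0: hit
2: hit
5: fault, evict 1, frames [0, 2, 5]
0: hit
1: fault, evict 2, frames [5, 0, 1]
0: hit
5: hit
1: hit
5: hit
1: hit
2: fault, evict 0, frames [5, 1, 2]
1: hit
Hits: 10.

10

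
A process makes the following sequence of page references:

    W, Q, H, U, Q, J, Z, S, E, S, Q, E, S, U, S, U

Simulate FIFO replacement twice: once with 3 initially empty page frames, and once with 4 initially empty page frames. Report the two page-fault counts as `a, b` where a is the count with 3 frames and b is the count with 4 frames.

3 frames: F F F F . F F F F . F . . F F . → 11 faults.
4 frames: F F F F . F F F F . F . . F . . → 10 faults.
10 < 11: adding a frame reduced faults, as is typical.

11, 10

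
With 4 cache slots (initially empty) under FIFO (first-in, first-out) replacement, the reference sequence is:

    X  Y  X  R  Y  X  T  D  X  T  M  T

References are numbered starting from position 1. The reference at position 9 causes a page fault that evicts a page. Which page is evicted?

Y

pos 1: X -> miss, frames {X}
pos 2: Y -> miss, frames {X,Y}
pos 3: X -> hit
pos 4: R -> miss, frames {X,Y,R}
pos 5: Y -> hit
pos 6: X -> hit
pos 7: T -> miss, frames {X,Y,R,T}
pos 8: D -> miss, evict X, frames {Y,R,T,D}
pos 9: X -> miss, evict Y, frames {R,T,D,X}
At position 9, page Y is evicted.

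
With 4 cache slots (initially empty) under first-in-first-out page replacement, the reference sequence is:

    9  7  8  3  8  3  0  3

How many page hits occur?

3

9 → miss, frames (9)
7 → miss, frames (9 7)
8 → miss, frames (9 7 8)
3 → miss, frames (9 7 8 3)
8 → hit
3 → hit
0 → miss, evict 9, frames (7 8 3 0)
3 → hit
Hits: 3.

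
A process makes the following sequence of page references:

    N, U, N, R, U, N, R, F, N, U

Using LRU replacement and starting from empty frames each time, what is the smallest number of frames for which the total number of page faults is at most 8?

f=1: 10 faults
f=2: 9 faults
f=3: 5 faults
f=4: 4 faults
Smallest f with faults ≤ 8 is 3.

3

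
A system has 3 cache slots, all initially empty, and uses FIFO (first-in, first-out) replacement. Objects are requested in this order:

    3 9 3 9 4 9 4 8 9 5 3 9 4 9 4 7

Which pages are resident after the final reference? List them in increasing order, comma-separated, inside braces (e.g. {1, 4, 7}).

{4, 7, 9}

3 → fault, frames (3)
9 → fault, frames (3 9)
3 → hit
9 → hit
4 → fault, frames (3 9 4)
9 → hit
4 → hit
8 → fault, evict 3, frames (9 4 8)
9 → hit
5 → fault, evict 9, frames (4 8 5)
3 → fault, evict 4, frames (8 5 3)
9 → fault, evict 8, frames (5 3 9)
4 → fault, evict 5, frames (3 9 4)
9 → hit
4 → hit
7 → fault, evict 3, frames (9 4 7)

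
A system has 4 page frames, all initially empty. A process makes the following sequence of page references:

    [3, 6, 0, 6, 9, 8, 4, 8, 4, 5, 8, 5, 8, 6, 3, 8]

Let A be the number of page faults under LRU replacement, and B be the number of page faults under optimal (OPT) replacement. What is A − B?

2

Under LRU: F F F . F F F . . F . . . F F . → 9 faults.
Under OPT: F F F . F F F . . F . . . . . . → 7 faults.
A − B = 9 − 7 = 2.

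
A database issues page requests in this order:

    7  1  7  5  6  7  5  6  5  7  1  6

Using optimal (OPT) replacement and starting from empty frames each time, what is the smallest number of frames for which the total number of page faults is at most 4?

4

f=1: 12 faults
f=2: 7 faults
f=3: 5 faults
f=4: 4 faults
Smallest f with faults ≤ 4 is 4.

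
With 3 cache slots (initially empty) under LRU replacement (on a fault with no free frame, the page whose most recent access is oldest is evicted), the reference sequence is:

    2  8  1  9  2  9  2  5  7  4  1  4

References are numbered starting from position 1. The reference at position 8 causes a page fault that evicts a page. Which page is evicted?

pos 1: 2: fault, frames (2)
pos 2: 8: fault, frames (2 8)
pos 3: 1: fault, frames (2 8 1)
pos 4: 9: fault, evict 2, frames (8 1 9)
pos 5: 2: fault, evict 8, frames (1 9 2)
pos 6: 9: hit
pos 7: 2: hit
pos 8: 5: fault, evict 1, frames (9 2 5)
At position 8, page 1 is evicted.

1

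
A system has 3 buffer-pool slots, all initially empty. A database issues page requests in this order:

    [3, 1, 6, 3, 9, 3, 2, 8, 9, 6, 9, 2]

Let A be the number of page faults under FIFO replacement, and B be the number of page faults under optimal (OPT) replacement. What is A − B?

3

Under FIFO: F F F . F F F F F F . F → 10 faults.
Under OPT: F F F . F . F F . . . F → 7 faults.
A − B = 10 − 7 = 3.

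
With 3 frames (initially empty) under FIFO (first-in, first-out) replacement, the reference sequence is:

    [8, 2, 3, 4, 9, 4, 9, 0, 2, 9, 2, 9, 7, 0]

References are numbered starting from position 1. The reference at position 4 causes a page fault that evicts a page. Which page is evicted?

8

pos 1: 8: miss, frames (8)
pos 2: 2: miss, frames (8 2)
pos 3: 3: miss, frames (8 2 3)
pos 4: 4: miss, evict 8, frames (2 3 4)
At position 4, page 8 is evicted.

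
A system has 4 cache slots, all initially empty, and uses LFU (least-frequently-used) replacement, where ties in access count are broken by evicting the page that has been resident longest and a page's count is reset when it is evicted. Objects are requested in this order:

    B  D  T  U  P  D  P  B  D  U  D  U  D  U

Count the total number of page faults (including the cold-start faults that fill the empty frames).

B → fault, frames [B]
D → fault, frames [B, D]
T → fault, frames [B, D, T]
U → fault, frames [B, D, T, U]
P → fault, evict B, frames [D, T, U, P]
D → hit
P → hit
B → fault, evict T, frames [D, U, P, B]
D → hit
U → hit
D → hit
U → hit
D → hit
U → hit
Page faults: 6.

6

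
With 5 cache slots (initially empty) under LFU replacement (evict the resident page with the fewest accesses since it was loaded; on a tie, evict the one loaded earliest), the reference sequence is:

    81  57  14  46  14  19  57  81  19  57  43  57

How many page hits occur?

81 → miss, frames (81)
57 → miss, frames (81 57)
14 → miss, frames (81 57 14)
46 → miss, frames (81 57 14 46)
14 → hit
19 → miss, frames (81 57 14 46 19)
57 → hit
81 → hit
19 → hit
57 → hit
43 → miss, evict 46, frames (81 57 14 19 43)
57 → hit
Hits: 6.

6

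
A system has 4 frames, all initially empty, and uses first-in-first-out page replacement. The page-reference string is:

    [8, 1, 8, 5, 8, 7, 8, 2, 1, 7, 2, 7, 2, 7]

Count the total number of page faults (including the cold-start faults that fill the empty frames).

5

8 → miss, frames [8]
1 → miss, frames [8, 1]
8 → hit
5 → miss, frames [8, 1, 5]
8 → hit
7 → miss, frames [8, 1, 5, 7]
8 → hit
2 → miss, evict 8, frames [1, 5, 7, 2]
1 → hit
7 → hit
2 → hit
7 → hit
2 → hit
7 → hit
Page faults: 5.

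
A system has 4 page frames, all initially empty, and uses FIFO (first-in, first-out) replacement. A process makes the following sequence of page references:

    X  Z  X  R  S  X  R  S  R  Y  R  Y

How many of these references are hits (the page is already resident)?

X -> fault, frames {X}
Z -> fault, frames {X,Z}
X -> hit
R -> fault, frames {X,Z,R}
S -> fault, frames {X,Z,R,S}
X -> hit
R -> hit
S -> hit
R -> hit
Y -> fault, evict X, frames {Z,R,S,Y}
R -> hit
Y -> hit
Hits: 7.

7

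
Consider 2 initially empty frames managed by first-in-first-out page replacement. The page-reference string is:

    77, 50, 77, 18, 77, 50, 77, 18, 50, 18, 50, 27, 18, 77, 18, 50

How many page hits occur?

6

77: miss, frames [77]
50: miss, frames [77, 50]
77: hit
18: miss, evict 77, frames [50, 18]
77: miss, evict 50, frames [18, 77]
50: miss, evict 18, frames [77, 50]
77: hit
18: miss, evict 77, frames [50, 18]
50: hit
18: hit
50: hit
27: miss, evict 50, frames [18, 27]
18: hit
77: miss, evict 18, frames [27, 77]
18: miss, evict 27, frames [77, 18]
50: miss, evict 77, frames [18, 50]
Hits: 6.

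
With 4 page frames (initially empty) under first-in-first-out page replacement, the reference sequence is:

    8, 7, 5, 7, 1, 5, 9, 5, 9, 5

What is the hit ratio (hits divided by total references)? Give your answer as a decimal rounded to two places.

0.50

8 → fault, frames {8}
7 → fault, frames {8,7}
5 → fault, frames {8,7,5}
7 → hit
1 → fault, frames {8,7,5,1}
5 → hit
9 → fault, evict 8, frames {7,5,1,9}
5 → hit
9 → hit
5 → hit
Hits: 5 of 10 references → 5/10 = 0.5000.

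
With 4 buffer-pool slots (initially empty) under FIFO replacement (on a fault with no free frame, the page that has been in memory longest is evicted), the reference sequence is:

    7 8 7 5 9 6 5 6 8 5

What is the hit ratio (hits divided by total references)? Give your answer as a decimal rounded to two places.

0.50

7 → miss, frames {7}
8 → miss, frames {7,8}
7 → hit
5 → miss, frames {7,8,5}
9 → miss, frames {7,8,5,9}
6 → miss, evict 7, frames {8,5,9,6}
5 → hit
6 → hit
8 → hit
5 → hit
Hits: 5 of 10 references → 5/10 = 0.5000.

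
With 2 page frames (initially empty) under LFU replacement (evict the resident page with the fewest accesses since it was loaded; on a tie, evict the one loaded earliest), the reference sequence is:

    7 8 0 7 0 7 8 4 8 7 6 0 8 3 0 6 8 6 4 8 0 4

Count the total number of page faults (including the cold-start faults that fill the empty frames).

19

7 → fault, frames {7}
8 → fault, frames {7,8}
0 → fault, evict 7, frames {8,0}
7 → fault, evict 8, frames {0,7}
0 → hit
7 → hit
8 → fault, evict 0, frames {7,8}
4 → fault, evict 8, frames {7,4}
8 → fault, evict 4, frames {7,8}
7 → hit
6 → fault, evict 8, frames {7,6}
0 → fault, evict 6, frames {7,0}
8 → fault, evict 0, frames {7,8}
3 → fault, evict 8, frames {7,3}
0 → fault, evict 3, frames {7,0}
6 → fault, evict 0, frames {7,6}
8 → fault, evict 6, frames {7,8}
6 → fault, evict 8, frames {7,6}
4 → fault, evict 6, frames {7,4}
8 → fault, evict 4, frames {7,8}
0 → fault, evict 8, frames {7,0}
4 → fault, evict 0, frames {7,4}
Page faults: 19.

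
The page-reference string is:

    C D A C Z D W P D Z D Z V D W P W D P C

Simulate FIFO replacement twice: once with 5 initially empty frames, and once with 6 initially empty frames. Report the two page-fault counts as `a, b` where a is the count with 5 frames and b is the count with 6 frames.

9, 8

5 frames: F F F . F . F F . . . . F F . . . . . F → 9 faults.
6 frames: F F F . F . F F . . . . F . . . . . . F → 8 faults.
8 < 9: adding a frame reduced faults, as is typical.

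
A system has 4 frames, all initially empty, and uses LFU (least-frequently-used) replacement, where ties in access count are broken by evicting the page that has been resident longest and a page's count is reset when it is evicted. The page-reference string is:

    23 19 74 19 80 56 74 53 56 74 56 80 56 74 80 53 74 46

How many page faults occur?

9

23: fault, frames (23)
19: fault, frames (23 19)
74: fault, frames (23 19 74)
19: hit
80: fault, frames (23 19 74 80)
56: fault, evict 23, frames (19 74 80 56)
74: hit
53: fault, evict 80, frames (19 74 56 53)
56: hit
74: hit
56: hit
80: fault, evict 53, frames (19 74 56 80)
56: hit
74: hit
80: hit
53: fault, evict 19, frames (74 56 80 53)
74: hit
46: fault, evict 53, frames (74 56 80 46)
Page faults: 9.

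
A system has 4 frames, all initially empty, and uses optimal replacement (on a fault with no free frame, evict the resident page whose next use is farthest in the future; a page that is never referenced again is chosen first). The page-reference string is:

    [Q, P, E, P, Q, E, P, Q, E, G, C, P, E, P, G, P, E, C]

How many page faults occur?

Q → fault, frames {Q}
P → fault, frames {Q,P}
E → fault, frames {Q,P,E}
P → hit
Q → hit
E → hit
P → hit
Q → hit
E → hit
G → fault, frames {Q,P,E,G}
C → fault, evict Q, frames {P,E,G,C}
P → hit
E → hit
P → hit
G → hit
P → hit
E → hit
C → hit
Page faults: 5.

5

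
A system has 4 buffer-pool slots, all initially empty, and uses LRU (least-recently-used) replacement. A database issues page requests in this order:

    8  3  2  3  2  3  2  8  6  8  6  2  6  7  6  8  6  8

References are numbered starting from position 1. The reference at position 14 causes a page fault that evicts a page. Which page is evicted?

pos 1: 8 -> miss, frames (8)
pos 2: 3 -> miss, frames (8 3)
pos 3: 2 -> miss, frames (8 3 2)
pos 4: 3 -> hit
pos 5: 2 -> hit
pos 6: 3 -> hit
pos 7: 2 -> hit
pos 8: 8 -> hit
pos 9: 6 -> miss, frames (3 2 8 6)
pos 10: 8 -> hit
pos 11: 6 -> hit
pos 12: 2 -> hit
pos 13: 6 -> hit
pos 14: 7 -> miss, evict 3, frames (8 2 6 7)
At position 14, page 3 is evicted.

3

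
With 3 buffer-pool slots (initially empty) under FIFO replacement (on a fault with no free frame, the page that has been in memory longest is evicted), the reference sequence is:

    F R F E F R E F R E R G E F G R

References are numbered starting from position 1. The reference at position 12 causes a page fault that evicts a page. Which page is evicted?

F

pos 1: F -> miss, frames {F}
pos 2: R -> miss, frames {F,R}
pos 3: F -> hit
pos 4: E -> miss, frames {F,R,E}
pos 5: F -> hit
pos 6: R -> hit
pos 7: E -> hit
pos 8: F -> hit
pos 9: R -> hit
pos 10: E -> hit
pos 11: R -> hit
pos 12: G -> miss, evict F, frames {R,E,G}
At position 12, page F is evicted.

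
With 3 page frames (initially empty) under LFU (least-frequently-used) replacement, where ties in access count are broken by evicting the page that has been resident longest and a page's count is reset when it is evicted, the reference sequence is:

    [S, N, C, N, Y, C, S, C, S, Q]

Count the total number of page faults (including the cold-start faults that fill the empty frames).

6

S -> miss, frames [S]
N -> miss, frames [S, N]
C -> miss, frames [S, N, C]
N -> hit
Y -> miss, evict S, frames [N, C, Y]
C -> hit
S -> miss, evict Y, frames [N, C, S]
C -> hit
S -> hit
Q -> miss, evict N, frames [C, S, Q]
Page faults: 6.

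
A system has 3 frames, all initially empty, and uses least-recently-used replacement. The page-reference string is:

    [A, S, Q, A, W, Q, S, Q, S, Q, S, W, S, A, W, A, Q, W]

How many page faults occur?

A -> fault, frames (A)
S -> fault, frames (A S)
Q -> fault, frames (A S Q)
A -> hit
W -> fault, evict S, frames (Q A W)
Q -> hit
S -> fault, evict A, frames (W Q S)
Q -> hit
S -> hit
Q -> hit
S -> hit
W -> hit
S -> hit
A -> fault, evict Q, frames (W S A)
W -> hit
A -> hit
Q -> fault, evict S, frames (W A Q)
W -> hit
Page faults: 7.

7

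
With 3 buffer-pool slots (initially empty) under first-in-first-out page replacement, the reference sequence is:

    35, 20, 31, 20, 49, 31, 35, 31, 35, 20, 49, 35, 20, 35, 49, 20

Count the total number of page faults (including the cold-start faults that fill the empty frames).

6

35 → fault, frames (35)
20 → fault, frames (35 20)
31 → fault, frames (35 20 31)
20 → hit
49 → fault, evict 35, frames (20 31 49)
31 → hit
35 → fault, evict 20, frames (31 49 35)
31 → hit
35 → hit
20 → fault, evict 31, frames (49 35 20)
49 → hit
35 → hit
20 → hit
35 → hit
49 → hit
20 → hit
Page faults: 6.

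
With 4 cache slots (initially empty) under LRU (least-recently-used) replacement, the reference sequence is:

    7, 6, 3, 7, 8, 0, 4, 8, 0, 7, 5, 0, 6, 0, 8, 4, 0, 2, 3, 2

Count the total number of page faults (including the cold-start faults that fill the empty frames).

7 → miss, frames {7}
6 → miss, frames {7,6}
3 → miss, frames {7,6,3}
7 → hit
8 → miss, frames {6,3,7,8}
0 → miss, evict 6, frames {3,7,8,0}
4 → miss, evict 3, frames {7,8,0,4}
8 → hit
0 → hit
7 → hit
5 → miss, evict 4, frames {8,0,7,5}
0 → hit
6 → miss, evict 8, frames {7,5,0,6}
0 → hit
8 → miss, evict 7, frames {5,6,0,8}
4 → miss, evict 5, frames {6,0,8,4}
0 → hit
2 → miss, evict 6, frames {8,4,0,2}
3 → miss, evict 8, frames {4,0,2,3}
2 → hit
Page faults: 12.

12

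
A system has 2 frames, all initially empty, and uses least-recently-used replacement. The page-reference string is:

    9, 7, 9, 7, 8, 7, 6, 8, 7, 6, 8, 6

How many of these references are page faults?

9: miss, frames (9)
7: miss, frames (9 7)
9: hit
7: hit
8: miss, evict 9, frames (7 8)
7: hit
6: miss, evict 8, frames (7 6)
8: miss, evict 7, frames (6 8)
7: miss, evict 6, frames (8 7)
6: miss, evict 8, frames (7 6)
8: miss, evict 7, frames (6 8)
6: hit
Page faults: 8.

8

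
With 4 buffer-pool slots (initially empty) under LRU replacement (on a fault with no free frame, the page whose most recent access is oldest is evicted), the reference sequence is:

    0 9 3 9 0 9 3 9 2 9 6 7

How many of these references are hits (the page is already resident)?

0 -> fault, frames [0]
9 -> fault, frames [0, 9]
3 -> fault, frames [0, 9, 3]
9 -> hit
0 -> hit
9 -> hit
3 -> hit
9 -> hit
2 -> fault, frames [0, 3, 9, 2]
9 -> hit
6 -> fault, evict 0, frames [3, 2, 9, 6]
7 -> fault, evict 3, frames [2, 9, 6, 7]
Hits: 6.

6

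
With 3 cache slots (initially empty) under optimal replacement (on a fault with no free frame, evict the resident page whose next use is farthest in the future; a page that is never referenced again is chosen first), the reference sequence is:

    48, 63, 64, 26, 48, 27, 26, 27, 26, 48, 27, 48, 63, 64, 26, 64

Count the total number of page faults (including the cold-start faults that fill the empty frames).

48 -> miss, frames [48]
63 -> miss, frames [48, 63]
64 -> miss, frames [48, 63, 64]
26 -> miss, evict 64, frames [48, 63, 26]
48 -> hit
27 -> miss, evict 63, frames [48, 26, 27]
26 -> hit
27 -> hit
26 -> hit
48 -> hit
27 -> hit
48 -> hit
63 -> miss, evict 27, frames [48, 26, 63]
64 -> miss, evict 63, frames [48, 26, 64]
26 -> hit
64 -> hit
Page faults: 7.

7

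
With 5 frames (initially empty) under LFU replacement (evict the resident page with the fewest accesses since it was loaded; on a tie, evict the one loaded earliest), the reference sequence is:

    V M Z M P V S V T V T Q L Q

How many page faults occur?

8

V: fault, frames [V]
M: fault, frames [V, M]
Z: fault, frames [V, M, Z]
M: hit
P: fault, frames [V, M, Z, P]
V: hit
S: fault, frames [V, M, Z, P, S]
V: hit
T: fault, evict Z, frames [V, M, P, S, T]
V: hit
T: hit
Q: fault, evict P, frames [V, M, S, T, Q]
L: fault, evict S, frames [V, M, T, Q, L]
Q: hit
Page faults: 8.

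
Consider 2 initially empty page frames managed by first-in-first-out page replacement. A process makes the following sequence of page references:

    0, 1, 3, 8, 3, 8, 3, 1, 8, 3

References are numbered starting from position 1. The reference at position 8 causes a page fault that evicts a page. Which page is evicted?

3

pos 1: 0: miss, frames {0}
pos 2: 1: miss, frames {0,1}
pos 3: 3: miss, evict 0, frames {1,3}
pos 4: 8: miss, evict 1, frames {3,8}
pos 5: 3: hit
pos 6: 8: hit
pos 7: 3: hit
pos 8: 1: miss, evict 3, frames {8,1}
At position 8, page 3 is evicted.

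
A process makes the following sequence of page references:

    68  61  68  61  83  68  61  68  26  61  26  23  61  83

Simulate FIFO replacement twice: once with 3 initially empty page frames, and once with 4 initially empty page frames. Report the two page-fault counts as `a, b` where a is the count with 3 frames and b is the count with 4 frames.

3 frames: F F . . F . . . F . . F F F → 7 faults.
4 frames: F F . . F . . . F . . F . . → 5 faults.
5 < 7: adding a frame reduced faults, as is typical.

7, 5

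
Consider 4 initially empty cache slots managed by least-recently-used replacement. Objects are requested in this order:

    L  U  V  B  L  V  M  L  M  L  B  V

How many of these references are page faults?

5

L → miss, frames {L}
U → miss, frames {L,U}
V → miss, frames {L,U,V}
B → miss, frames {L,U,V,B}
L → hit
V → hit
M → miss, evict U, frames {B,L,V,M}
L → hit
M → hit
L → hit
B → hit
V → hit
Page faults: 5.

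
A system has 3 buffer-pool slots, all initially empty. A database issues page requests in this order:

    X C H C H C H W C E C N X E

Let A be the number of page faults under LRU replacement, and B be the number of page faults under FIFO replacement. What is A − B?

Under LRU: F F F . . . . F . F . F F F → 8 faults.
Under FIFO: F F F . . . . F . F F F F F → 9 faults.
A − B = 8 − 9 = -1.

-1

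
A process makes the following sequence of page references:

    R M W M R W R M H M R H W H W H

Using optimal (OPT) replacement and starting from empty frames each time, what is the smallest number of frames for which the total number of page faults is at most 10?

f=1: 16 faults
f=2: 8 faults
f=3: 5 faults
f=4: 4 faults
Smallest f with faults ≤ 10 is 2.

2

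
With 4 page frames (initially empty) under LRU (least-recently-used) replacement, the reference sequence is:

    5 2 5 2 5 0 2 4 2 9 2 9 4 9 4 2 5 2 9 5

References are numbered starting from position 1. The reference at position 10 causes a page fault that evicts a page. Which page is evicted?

pos 1: 5: miss, frames (5)
pos 2: 2: miss, frames (5 2)
pos 3: 5: hit
pos 4: 2: hit
pos 5: 5: hit
pos 6: 0: miss, frames (2 5 0)
pos 7: 2: hit
pos 8: 4: miss, frames (5 0 2 4)
pos 9: 2: hit
pos 10: 9: miss, evict 5, frames (0 4 2 9)
At position 10, page 5 is evicted.

5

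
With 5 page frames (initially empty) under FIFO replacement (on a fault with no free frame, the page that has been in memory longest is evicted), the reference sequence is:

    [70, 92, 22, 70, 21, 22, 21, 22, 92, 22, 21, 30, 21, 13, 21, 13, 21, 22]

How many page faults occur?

70: miss, frames {70}
92: miss, frames {70,92}
22: miss, frames {70,92,22}
70: hit
21: miss, frames {70,92,22,21}
22: hit
21: hit
22: hit
92: hit
22: hit
21: hit
30: miss, frames {70,92,22,21,30}
21: hit
13: miss, evict 70, frames {92,22,21,30,13}
21: hit
13: hit
21: hit
22: hit
Page faults: 6.

6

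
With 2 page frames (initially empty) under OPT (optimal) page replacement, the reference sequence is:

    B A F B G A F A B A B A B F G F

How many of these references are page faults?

B: miss, frames [B]
A: miss, frames [B, A]
F: miss, evict A, frames [B, F]
B: hit
G: miss, evict B, frames [F, G]
A: miss, evict G, frames [F, A]
F: hit
A: hit
B: miss, evict F, frames [A, B]
A: hit
B: hit
A: hit
B: hit
F: miss, evict B, frames [A, F]
G: miss, evict A, frames [F, G]
F: hit
Page faults: 8.

8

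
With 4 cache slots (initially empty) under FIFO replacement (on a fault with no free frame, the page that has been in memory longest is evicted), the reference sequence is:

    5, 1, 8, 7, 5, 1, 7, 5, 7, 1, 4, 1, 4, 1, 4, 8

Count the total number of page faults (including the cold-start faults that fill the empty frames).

5

5 -> miss, frames {5}
1 -> miss, frames {5,1}
8 -> miss, frames {5,1,8}
7 -> miss, frames {5,1,8,7}
5 -> hit
1 -> hit
7 -> hit
5 -> hit
7 -> hit
1 -> hit
4 -> miss, evict 5, frames {1,8,7,4}
1 -> hit
4 -> hit
1 -> hit
4 -> hit
8 -> hit
Page faults: 5.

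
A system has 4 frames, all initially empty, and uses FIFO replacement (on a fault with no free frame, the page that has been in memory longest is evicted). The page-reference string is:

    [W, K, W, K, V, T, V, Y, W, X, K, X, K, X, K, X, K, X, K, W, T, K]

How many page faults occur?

W: miss, frames [W]
K: miss, frames [W, K]
W: hit
K: hit
V: miss, frames [W, K, V]
T: miss, frames [W, K, V, T]
V: hit
Y: miss, evict W, frames [K, V, T, Y]
W: miss, evict K, frames [V, T, Y, W]
X: miss, evict V, frames [T, Y, W, X]
K: miss, evict T, frames [Y, W, X, K]
X: hit
K: hit
X: hit
K: hit
X: hit
K: hit
X: hit
K: hit
W: hit
T: miss, evict Y, frames [W, X, K, T]
K: hit
Page faults: 9.

9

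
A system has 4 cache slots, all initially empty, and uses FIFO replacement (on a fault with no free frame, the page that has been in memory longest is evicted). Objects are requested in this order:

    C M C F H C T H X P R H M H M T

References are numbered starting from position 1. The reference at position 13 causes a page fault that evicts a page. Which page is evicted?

X

pos 1: C: fault, frames {C}
pos 2: M: fault, frames {C,M}
pos 3: C: hit
pos 4: F: fault, frames {C,M,F}
pos 5: H: fault, frames {C,M,F,H}
pos 6: C: hit
pos 7: T: fault, evict C, frames {M,F,H,T}
pos 8: H: hit
pos 9: X: fault, evict M, frames {F,H,T,X}
pos 10: P: fault, evict F, frames {H,T,X,P}
pos 11: R: fault, evict H, frames {T,X,P,R}
pos 12: H: fault, evict T, frames {X,P,R,H}
pos 13: M: fault, evict X, frames {P,R,H,M}
At position 13, page X is evicted.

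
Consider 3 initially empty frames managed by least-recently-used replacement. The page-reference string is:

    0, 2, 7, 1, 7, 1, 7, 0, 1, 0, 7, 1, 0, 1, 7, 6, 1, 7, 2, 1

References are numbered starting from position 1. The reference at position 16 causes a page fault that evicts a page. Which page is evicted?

pos 1: 0 -> miss, frames (0)
pos 2: 2 -> miss, frames (0 2)
pos 3: 7 -> miss, frames (0 2 7)
pos 4: 1 -> miss, evict 0, frames (2 7 1)
pos 5: 7 -> hit
pos 6: 1 -> hit
pos 7: 7 -> hit
pos 8: 0 -> miss, evict 2, frames (1 7 0)
pos 9: 1 -> hit
pos 10: 0 -> hit
pos 11: 7 -> hit
pos 12: 1 -> hit
pos 13: 0 -> hit
pos 14: 1 -> hit
pos 15: 7 -> hit
pos 16: 6 -> miss, evict 0, frames (1 7 6)
At position 16, page 0 is evicted.

0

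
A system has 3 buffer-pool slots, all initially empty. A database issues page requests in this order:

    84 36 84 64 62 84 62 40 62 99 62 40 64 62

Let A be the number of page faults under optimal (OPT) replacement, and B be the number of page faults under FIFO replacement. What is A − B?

-2

Under OPT: F F . F F . . F . F . . F . → 7 faults.
Under FIFO: F F . F F F . F . F F . F . → 9 faults.
A − B = 7 − 9 = -2.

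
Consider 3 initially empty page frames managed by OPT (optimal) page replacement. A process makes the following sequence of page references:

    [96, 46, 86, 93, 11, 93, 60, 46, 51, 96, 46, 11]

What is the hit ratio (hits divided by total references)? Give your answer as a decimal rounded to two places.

0.33

96 -> miss, frames [96]
46 -> miss, frames [96, 46]
86 -> miss, frames [96, 46, 86]
93 -> miss, evict 86, frames [96, 46, 93]
11 -> miss, evict 96, frames [46, 93, 11]
93 -> hit
60 -> miss, evict 93, frames [46, 11, 60]
46 -> hit
51 -> miss, evict 60, frames [46, 11, 51]
96 -> miss, evict 51, frames [46, 11, 96]
46 -> hit
11 -> hit
Hits: 4 of 12 references → 4/12 = 0.3333.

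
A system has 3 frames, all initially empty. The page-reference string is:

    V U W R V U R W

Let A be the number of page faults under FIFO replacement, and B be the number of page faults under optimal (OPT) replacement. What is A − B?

2

Under FIFO: F F F F F F . F → 7 faults.
Under OPT: F F F F . . . F → 5 faults.
A − B = 7 − 5 = 2.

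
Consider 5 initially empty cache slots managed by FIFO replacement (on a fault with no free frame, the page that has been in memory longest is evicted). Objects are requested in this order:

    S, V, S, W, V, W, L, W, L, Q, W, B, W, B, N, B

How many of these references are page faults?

S -> miss, frames [S]
V -> miss, frames [S, V]
S -> hit
W -> miss, frames [S, V, W]
V -> hit
W -> hit
L -> miss, frames [S, V, W, L]
W -> hit
L -> hit
Q -> miss, frames [S, V, W, L, Q]
W -> hit
B -> miss, evict S, frames [V, W, L, Q, B]
W -> hit
B -> hit
N -> miss, evict V, frames [W, L, Q, B, N]
B -> hit
Page faults: 7.

7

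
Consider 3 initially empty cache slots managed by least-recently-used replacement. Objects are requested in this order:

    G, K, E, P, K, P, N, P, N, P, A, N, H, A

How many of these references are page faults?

7

G → fault, frames [G]
K → fault, frames [G, K]
E → fault, frames [G, K, E]
P → fault, evict G, frames [K, E, P]
K → hit
P → hit
N → fault, evict E, frames [K, P, N]
P → hit
N → hit
P → hit
A → fault, evict K, frames [N, P, A]
N → hit
H → fault, evict P, frames [A, N, H]
A → hit
Page faults: 7.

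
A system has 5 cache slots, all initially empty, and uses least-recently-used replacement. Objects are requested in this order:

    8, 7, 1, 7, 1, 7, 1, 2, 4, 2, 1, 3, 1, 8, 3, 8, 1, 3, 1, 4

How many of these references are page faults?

8: miss, frames {8}
7: miss, frames {8,7}
1: miss, frames {8,7,1}
7: hit
1: hit
7: hit
1: hit
2: miss, frames {8,7,1,2}
4: miss, frames {8,7,1,2,4}
2: hit
1: hit
3: miss, evict 8, frames {7,4,2,1,3}
1: hit
8: miss, evict 7, frames {4,2,3,1,8}
3: hit
8: hit
1: hit
3: hit
1: hit
4: hit
Page faults: 7.

7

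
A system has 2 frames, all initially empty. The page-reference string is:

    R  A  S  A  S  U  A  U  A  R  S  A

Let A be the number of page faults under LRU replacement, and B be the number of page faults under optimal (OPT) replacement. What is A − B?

2

Under LRU: F F F . . F F . . F F F → 8 faults.
Under OPT: F F F . . F . . . F F . → 6 faults.
A − B = 8 − 6 = 2.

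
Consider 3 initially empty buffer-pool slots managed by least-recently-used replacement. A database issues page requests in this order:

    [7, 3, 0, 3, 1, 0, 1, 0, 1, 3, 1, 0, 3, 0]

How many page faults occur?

7 → miss, frames [7]
3 → miss, frames [7, 3]
0 → miss, frames [7, 3, 0]
3 → hit
1 → miss, evict 7, frames [0, 3, 1]
0 → hit
1 → hit
0 → hit
1 → hit
3 → hit
1 → hit
0 → hit
3 → hit
0 → hit
Page faults: 4.

4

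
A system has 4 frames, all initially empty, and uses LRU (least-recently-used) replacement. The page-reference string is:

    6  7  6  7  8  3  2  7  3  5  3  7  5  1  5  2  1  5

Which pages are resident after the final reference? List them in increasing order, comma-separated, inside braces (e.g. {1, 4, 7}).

6 -> miss, frames {6}
7 -> miss, frames {6,7}
6 -> hit
7 -> hit
8 -> miss, frames {6,7,8}
3 -> miss, frames {6,7,8,3}
2 -> miss, evict 6, frames {7,8,3,2}
7 -> hit
3 -> hit
5 -> miss, evict 8, frames {2,7,3,5}
3 -> hit
7 -> hit
5 -> hit
1 -> miss, evict 2, frames {3,7,5,1}
5 -> hit
2 -> miss, evict 3, frames {7,1,5,2}
1 -> hit
5 -> hit

{1, 2, 5, 7}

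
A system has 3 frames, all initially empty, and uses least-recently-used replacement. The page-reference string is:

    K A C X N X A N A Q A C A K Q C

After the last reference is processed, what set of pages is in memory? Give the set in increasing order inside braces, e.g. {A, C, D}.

{C, K, Q}

K: miss, frames [K]
A: miss, frames [K, A]
C: miss, frames [K, A, C]
X: miss, evict K, frames [A, C, X]
N: miss, evict A, frames [C, X, N]
X: hit
A: miss, evict C, frames [N, X, A]
N: hit
A: hit
Q: miss, evict X, frames [N, A, Q]
A: hit
C: miss, evict N, frames [Q, A, C]
A: hit
K: miss, evict Q, frames [C, A, K]
Q: miss, evict C, frames [A, K, Q]
C: miss, evict A, frames [K, Q, C]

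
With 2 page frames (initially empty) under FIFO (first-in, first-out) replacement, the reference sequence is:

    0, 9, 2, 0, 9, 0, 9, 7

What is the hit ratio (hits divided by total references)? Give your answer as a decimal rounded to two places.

0 -> miss, frames {0}
9 -> miss, frames {0,9}
2 -> miss, evict 0, frames {9,2}
0 -> miss, evict 9, frames {2,0}
9 -> miss, evict 2, frames {0,9}
0 -> hit
9 -> hit
7 -> miss, evict 0, frames {9,7}
Hits: 2 of 8 references → 2/8 = 0.2500.

0.25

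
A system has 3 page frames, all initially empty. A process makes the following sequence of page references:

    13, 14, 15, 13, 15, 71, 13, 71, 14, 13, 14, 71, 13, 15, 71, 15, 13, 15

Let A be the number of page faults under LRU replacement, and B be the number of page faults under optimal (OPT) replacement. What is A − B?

1

Under LRU: F F F . . F . . F . . . . F . . . . → 6 faults.
Under OPT: F F F . . F . . . . . . . F . . . . → 5 faults.
A − B = 6 − 5 = 1.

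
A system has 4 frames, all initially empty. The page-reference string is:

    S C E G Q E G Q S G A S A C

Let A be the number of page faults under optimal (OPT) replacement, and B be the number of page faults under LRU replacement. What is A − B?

-1

Under OPT: F F F F F . . . . . F . . F → 7 faults.
Under LRU: F F F F F . . . F . F . . F → 8 faults.
A − B = 7 − 8 = -1.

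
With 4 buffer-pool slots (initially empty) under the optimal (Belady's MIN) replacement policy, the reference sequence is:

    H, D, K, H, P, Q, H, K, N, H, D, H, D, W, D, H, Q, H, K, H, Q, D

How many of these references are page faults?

8

H -> fault, frames [H]
D -> fault, frames [H, D]
K -> fault, frames [H, D, K]
H -> hit
P -> fault, frames [H, D, K, P]
Q -> fault, evict P, frames [H, D, K, Q]
H -> hit
K -> hit
N -> fault, evict K, frames [H, D, Q, N]
H -> hit
D -> hit
H -> hit
D -> hit
W -> fault, evict N, frames [H, D, Q, W]
D -> hit
H -> hit
Q -> hit
H -> hit
K -> fault, evict W, frames [H, D, Q, K]
H -> hit
Q -> hit
D -> hit
Page faults: 8.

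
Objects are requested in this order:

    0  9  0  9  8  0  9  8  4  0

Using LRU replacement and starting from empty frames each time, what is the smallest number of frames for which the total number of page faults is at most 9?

f=1: 10 faults
f=2: 8 faults
f=3: 5 faults
f=4: 4 faults
Smallest f with faults ≤ 9 is 2.

2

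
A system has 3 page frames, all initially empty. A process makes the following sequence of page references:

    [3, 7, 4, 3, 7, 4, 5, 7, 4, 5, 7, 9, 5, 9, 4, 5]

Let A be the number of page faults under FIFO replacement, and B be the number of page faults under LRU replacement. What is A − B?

-1

Under FIFO: F F F . . . F . . . . F . . . . → 5 faults.
Under LRU: F F F . . . F . . . . F . . F . → 6 faults.
A − B = 5 − 6 = -1.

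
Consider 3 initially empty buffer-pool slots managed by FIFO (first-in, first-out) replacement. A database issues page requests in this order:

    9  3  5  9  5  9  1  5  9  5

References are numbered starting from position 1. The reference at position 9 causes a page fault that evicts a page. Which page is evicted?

3

pos 1: 9: fault, frames [9]
pos 2: 3: fault, frames [9, 3]
pos 3: 5: fault, frames [9, 3, 5]
pos 4: 9: hit
pos 5: 5: hit
pos 6: 9: hit
pos 7: 1: fault, evict 9, frames [3, 5, 1]
pos 8: 5: hit
pos 9: 9: fault, evict 3, frames [5, 1, 9]
At position 9, page 3 is evicted.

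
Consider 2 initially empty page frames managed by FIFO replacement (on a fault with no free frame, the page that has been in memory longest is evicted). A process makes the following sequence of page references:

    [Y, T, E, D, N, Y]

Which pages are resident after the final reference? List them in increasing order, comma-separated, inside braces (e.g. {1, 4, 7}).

{N, Y}

Y -> fault, frames [Y]
T -> fault, frames [Y, T]
E -> fault, evict Y, frames [T, E]
D -> fault, evict T, frames [E, D]
N -> fault, evict E, frames [D, N]
Y -> fault, evict D, frames [N, Y]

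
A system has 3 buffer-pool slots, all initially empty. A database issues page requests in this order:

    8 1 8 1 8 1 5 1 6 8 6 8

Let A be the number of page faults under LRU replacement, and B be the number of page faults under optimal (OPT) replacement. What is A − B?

Under LRU: F F . . . . F . F F . . → 5 faults.
Under OPT: F F . . . . F . F . . . → 4 faults.
A − B = 5 − 4 = 1.

1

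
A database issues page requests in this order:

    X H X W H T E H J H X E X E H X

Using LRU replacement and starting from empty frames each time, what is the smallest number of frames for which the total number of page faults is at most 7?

f=1: 16 faults
f=2: 12 faults
f=3: 8 faults
f=4: 7 faults
f=5: 7 faults
f=6: 6 faults
Smallest f with faults ≤ 7 is 4.

4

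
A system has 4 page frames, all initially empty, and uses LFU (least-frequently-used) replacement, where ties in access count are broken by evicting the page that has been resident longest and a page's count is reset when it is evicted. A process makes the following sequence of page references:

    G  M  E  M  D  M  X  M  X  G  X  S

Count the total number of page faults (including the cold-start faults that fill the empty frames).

G -> fault, frames (G)
M -> fault, frames (G M)
E -> fault, frames (G M E)
M -> hit
D -> fault, frames (G M E D)
M -> hit
X -> fault, evict G, frames (M E D X)
M -> hit
X -> hit
G -> fault, evict E, frames (M D X G)
X -> hit
S -> fault, evict D, frames (M X G S)
Page faults: 7.

7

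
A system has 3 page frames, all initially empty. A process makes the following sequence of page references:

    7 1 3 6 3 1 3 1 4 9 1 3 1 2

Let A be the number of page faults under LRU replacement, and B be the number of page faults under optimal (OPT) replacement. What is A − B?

Under LRU: F F F F . . . . F F . F . F → 8 faults.
Under OPT: F F F F . . . . F F . . . F → 7 faults.
A − B = 8 − 7 = 1.

1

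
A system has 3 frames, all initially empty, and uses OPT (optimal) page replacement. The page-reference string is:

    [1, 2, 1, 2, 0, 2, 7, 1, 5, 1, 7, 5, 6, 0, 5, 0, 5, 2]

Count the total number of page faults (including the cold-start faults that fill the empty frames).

1: fault, frames [1]
2: fault, frames [1, 2]
1: hit
2: hit
0: fault, frames [1, 2, 0]
2: hit
7: fault, evict 2, frames [1, 0, 7]
1: hit
5: fault, evict 0, frames [1, 7, 5]
1: hit
7: hit
5: hit
6: fault, evict 7, frames [1, 5, 6]
0: fault, evict 6, frames [1, 5, 0]
5: hit
0: hit
5: hit
2: fault, evict 0, frames [1, 5, 2]
Page faults: 8.

8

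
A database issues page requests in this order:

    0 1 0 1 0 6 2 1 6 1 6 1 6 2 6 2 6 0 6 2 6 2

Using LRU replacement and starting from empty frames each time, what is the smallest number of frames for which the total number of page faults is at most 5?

4

f=1: 22 faults
f=2: 9 faults
f=3: 6 faults
f=4: 4 faults
Smallest f with faults ≤ 5 is 4.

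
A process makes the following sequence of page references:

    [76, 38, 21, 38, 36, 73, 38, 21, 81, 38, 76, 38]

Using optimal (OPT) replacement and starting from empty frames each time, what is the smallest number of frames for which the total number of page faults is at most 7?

f=1: 12 faults
f=2: 8 faults
f=3: 7 faults
f=4: 6 faults
f=5: 6 faults
f=6: 6 faults
Smallest f with faults ≤ 7 is 3.

3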